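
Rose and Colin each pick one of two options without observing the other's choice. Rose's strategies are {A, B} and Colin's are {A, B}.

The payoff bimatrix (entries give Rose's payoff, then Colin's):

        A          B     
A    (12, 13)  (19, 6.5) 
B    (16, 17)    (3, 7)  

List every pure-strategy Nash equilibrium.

(A, A): Rose prefers B (16 > 12) — not an equilibrium.
(A, B): Colin prefers A (13 > 6.5) — not an equilibrium.
(B, A): Rose gets 16 ≥ 12 from A, and Colin gets 17 ≥ 7 from B — Nash equilibrium.
(B, B): Rose prefers A (19 > 3); Colin prefers A (17 > 7) — not an equilibrium.

(B, A)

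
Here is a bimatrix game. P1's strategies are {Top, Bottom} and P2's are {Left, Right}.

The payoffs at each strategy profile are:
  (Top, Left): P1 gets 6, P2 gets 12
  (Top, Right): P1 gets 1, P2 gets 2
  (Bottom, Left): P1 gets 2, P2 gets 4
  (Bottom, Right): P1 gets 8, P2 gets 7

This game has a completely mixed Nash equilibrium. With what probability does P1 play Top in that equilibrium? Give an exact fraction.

Let r be the probability that P1 plays Top. In a completely mixed equilibrium, P2 must be indifferent between Left and Right.
P2's expected payoff from Left is 12r + 4(1−r); from Right it is 2r + 7(1−r).
Setting these equal: 8r + 4 = −5r + 7, so r = 3/13.

3/13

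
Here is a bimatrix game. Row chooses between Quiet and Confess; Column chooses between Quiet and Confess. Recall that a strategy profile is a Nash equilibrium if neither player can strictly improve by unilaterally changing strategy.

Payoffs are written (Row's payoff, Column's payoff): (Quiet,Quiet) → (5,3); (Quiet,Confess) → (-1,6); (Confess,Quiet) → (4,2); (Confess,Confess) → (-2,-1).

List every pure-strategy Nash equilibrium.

(Quiet, Quiet): Column prefers Confess (6 > 3) — not an equilibrium.
(Quiet, Confess): Row gets -1 ≥ -2 from Confess, and Column gets 6 ≥ 3 from Quiet — Nash equilibrium.
(Confess, Quiet): Row prefers Quiet (5 > 4) — not an equilibrium.
(Confess, Confess): Row prefers Quiet (-1 > -2); Column prefers Quiet (2 > -1) — not an equilibrium.

(Quiet, Confess)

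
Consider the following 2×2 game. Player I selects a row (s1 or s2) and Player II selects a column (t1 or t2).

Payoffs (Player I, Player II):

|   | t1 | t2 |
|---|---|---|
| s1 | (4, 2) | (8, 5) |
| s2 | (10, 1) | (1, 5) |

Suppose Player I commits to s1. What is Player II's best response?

Against s1, Player II earns 2 from t1 and 5 from t2.
So t2 is the best response.

t2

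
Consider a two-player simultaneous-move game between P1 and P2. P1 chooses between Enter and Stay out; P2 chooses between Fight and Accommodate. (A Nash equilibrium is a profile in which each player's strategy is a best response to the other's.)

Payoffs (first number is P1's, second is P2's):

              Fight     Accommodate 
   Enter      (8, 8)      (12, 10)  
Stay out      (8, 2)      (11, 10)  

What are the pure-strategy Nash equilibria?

(Enter, Fight): P2 prefers Accommodate (10 > 8) — not an equilibrium.
(Enter, Accommodate): P1 gets 12 ≥ 11 from Stay out, and P2 gets 10 ≥ 8 from Fight — Nash equilibrium.
(Stay out, Fight): P2 prefers Accommodate (10 > 2) — not an equilibrium.
(Stay out, Accommodate): P1 prefers Enter (12 > 11) — not an equilibrium.

(Enter, Accommodate)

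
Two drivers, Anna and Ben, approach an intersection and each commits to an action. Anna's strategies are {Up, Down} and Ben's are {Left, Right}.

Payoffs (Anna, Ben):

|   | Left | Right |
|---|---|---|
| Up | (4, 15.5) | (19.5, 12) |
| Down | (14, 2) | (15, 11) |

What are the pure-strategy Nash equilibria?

(Up, Left): Anna prefers Down (14 > 4) — not an equilibrium.
(Up, Right): Ben prefers Left (15.5 > 12) — not an equilibrium.
(Down, Left): Ben prefers Right (11 > 2) — not an equilibrium.
(Down, Right): Anna prefers Up (19.5 > 15) — not an equilibrium.

none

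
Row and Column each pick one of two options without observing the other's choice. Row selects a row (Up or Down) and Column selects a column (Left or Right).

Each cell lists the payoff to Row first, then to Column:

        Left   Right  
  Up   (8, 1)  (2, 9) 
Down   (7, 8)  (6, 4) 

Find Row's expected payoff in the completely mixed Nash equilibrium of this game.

First find q, the probability Column plays Left, from Row's indifference between Up and Down: 8q + 2(1−q) = 7q + 6(1−q), giving q = 4/5.
Since Row is indifferent in equilibrium, Row's expected payoff equals the payoff from either row against (4/5, 1/5). Using Up: 8(4/5) + 2(1/5) = 34/5.

34/5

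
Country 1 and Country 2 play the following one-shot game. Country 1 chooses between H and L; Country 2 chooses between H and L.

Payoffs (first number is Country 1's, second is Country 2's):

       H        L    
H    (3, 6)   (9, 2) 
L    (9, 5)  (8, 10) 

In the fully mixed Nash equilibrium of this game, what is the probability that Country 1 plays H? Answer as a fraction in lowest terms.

Let x be the probability that Country 1 plays H. In a completely mixed equilibrium, Country 2 must be indifferent between H and L.
Country 2's expected payoff from H is 6x + 5(1−x); from L it is 2x + 10(1−x).
Setting these equal: x + 5 = −8x + 10, so x = 5/9.

5/9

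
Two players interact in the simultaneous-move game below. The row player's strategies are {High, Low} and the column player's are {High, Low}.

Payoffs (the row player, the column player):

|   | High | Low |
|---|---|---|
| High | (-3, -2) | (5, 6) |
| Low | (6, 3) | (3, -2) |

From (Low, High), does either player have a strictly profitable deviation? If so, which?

Neither

The row player at (Low, High) earns 6; deviating to High yields -3 — not better.
The column player earns 3; deviating to Low yields -2 — not better.
Neither player can strictly improve; the profile is a Nash equilibrium.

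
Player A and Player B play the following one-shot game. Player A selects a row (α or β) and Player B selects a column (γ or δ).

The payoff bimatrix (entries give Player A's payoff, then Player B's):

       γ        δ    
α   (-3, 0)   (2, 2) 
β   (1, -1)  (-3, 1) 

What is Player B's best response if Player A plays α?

Against α, Player B earns 0 from γ and 2 from δ.
So δ is the best response.

δ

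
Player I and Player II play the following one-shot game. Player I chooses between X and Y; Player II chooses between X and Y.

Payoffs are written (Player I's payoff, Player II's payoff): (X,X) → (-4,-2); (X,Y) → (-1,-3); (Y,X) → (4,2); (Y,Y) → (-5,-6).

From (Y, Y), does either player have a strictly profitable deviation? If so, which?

Player I at (Y, Y) earns -5; deviating to X yields -1 — a strict improvement.
Player II earns -6; deviating to X yields 2 — a strict improvement.
Both Player I and Player II have strictly profitable deviations.

Both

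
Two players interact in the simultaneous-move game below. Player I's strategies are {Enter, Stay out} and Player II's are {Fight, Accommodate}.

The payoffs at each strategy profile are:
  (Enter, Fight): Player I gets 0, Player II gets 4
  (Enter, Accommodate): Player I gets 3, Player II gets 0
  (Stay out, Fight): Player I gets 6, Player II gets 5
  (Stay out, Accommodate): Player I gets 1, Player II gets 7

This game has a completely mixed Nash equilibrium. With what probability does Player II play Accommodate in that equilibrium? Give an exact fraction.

3/4

Let c be the probability that Player II plays Fight. In a completely mixed equilibrium, Player I must be indifferent between Enter and Stay out.
Player I's expected payoff from Enter is 3(1−c); from Stay out it is 6c + (1−c).
Setting these equal: −3c + 3 = 5c + 1, so c = 1/4.
Therefore Player II plays Accommodate with probability 1 − 1/4 = 3/4.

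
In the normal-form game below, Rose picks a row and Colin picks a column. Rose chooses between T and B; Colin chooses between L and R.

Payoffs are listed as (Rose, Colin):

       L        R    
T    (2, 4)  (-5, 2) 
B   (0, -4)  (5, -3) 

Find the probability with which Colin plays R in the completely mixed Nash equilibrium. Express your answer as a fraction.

1/6

Let q be the probability that Colin plays L. In a completely mixed equilibrium, Rose must be indifferent between T and B.
Rose's expected payoff from T is 2q − 5(1−q); from B it is 5(1−q).
Setting these equal: 7q − 5 = −5q + 5, so q = 5/6.
Therefore Colin plays R with probability 1 − 5/6 = 1/6.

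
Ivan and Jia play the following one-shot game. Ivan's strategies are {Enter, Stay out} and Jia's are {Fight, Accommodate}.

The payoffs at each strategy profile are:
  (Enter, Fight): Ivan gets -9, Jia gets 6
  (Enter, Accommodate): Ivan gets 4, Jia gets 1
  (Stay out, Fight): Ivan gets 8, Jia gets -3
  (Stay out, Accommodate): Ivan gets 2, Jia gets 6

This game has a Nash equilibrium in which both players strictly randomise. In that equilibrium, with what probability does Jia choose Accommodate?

Let y be the probability that Jia plays Fight. In a completely mixed equilibrium, Ivan must be indifferent between Enter and Stay out.
Ivan's expected payoff from Enter is −9y + 4(1−y); from Stay out it is 8y + 2(1−y).
Setting these equal: −13y + 4 = 6y + 2, so y = 2/19.
Therefore Jia plays Accommodate with probability 1 − 2/19 = 17/19.

17/19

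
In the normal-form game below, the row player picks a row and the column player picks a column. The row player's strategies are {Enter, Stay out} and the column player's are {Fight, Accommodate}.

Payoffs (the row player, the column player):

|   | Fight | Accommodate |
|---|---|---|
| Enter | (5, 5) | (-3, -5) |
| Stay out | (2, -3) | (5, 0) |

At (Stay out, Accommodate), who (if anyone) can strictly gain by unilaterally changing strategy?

Neither

The row player at (Stay out, Accommodate) earns 5; deviating to Enter yields -3 — not better.
The column player earns 0; deviating to Fight yields -3 — not better.
Neither player can strictly improve; the profile is a Nash equilibrium.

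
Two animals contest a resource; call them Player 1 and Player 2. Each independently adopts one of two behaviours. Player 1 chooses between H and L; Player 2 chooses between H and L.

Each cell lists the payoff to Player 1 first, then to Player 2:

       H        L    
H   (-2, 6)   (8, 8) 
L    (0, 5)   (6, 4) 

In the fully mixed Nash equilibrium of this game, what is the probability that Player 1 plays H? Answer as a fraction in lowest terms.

Let x be the probability that Player 1 plays H. In a completely mixed equilibrium, Player 2 must be indifferent between H and L.
Player 2's expected payoff from H is 6x + 5(1−x); from L it is 8x + 4(1−x).
Setting these equal: x + 5 = 4x + 4, so x = 1/3.

1/3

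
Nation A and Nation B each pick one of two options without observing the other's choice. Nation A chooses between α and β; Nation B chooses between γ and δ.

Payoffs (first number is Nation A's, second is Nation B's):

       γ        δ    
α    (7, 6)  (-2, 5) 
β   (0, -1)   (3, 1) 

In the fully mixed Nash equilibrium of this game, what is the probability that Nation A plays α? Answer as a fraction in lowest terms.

Let x be the probability that Nation A plays α. In a completely mixed equilibrium, Nation B must be indifferent between γ and δ.
Nation B's expected payoff from γ is 6x − (1−x); from δ it is 5x + (1−x).
Setting these equal: 7x − 1 = 4x + 1, so x = 2/3.

2/3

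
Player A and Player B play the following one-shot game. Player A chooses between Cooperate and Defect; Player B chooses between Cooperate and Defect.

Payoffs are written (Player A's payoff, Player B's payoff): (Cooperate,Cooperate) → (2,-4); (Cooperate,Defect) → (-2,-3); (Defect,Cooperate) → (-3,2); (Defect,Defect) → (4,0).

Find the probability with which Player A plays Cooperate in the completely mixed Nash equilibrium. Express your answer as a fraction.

Let p be the probability that Player A plays Cooperate. In a completely mixed equilibrium, Player B must be indifferent between Cooperate and Defect.
Player B's expected payoff from Cooperate is −4p + 2(1−p); from Defect it is −3p.
Setting these equal: −6p + 2 = −3p, so p = 2/3.

2/3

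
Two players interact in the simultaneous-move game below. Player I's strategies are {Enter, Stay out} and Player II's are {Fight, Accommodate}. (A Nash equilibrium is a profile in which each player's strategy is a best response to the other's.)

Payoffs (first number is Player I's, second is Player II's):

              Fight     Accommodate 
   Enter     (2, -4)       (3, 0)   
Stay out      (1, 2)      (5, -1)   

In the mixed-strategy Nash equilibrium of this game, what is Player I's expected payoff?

7/3

First find q, the probability Player II plays Fight, from Player I's indifference between Enter and Stay out: 2q + 3(1−q) = q + 5(1−q), giving q = 2/3.
Since Player I is indifferent in equilibrium, Player I's expected payoff equals the payoff from either row against (2/3, 1/3). Using Enter: 2(2/3) + 3(1/3) = 7/3.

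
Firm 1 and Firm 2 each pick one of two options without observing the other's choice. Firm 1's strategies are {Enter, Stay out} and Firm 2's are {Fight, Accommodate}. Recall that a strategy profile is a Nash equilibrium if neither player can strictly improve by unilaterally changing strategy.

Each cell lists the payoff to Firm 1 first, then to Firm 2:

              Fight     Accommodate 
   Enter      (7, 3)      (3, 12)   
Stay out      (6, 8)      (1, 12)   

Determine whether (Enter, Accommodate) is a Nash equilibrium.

Yes

At (Enter, Accommodate), Firm 1 earns 3; switching to Stay out would give 1, so Firm 1 has no profitable deviation.
Firm 2 earns 12; switching to Fight would give 3, so Firm 2 has no profitable deviation.
Neither player can gain by a unilateral deviation, so this profile is a Nash equilibrium.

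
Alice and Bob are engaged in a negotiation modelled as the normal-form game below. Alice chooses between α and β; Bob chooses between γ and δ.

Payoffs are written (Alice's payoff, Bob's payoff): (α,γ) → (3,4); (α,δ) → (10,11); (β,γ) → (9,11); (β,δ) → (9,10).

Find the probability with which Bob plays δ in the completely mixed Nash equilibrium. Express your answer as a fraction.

6/7

Let y be the probability that Bob plays γ. In a completely mixed equilibrium, Alice must be indifferent between α and β.
Alice's expected payoff from α is 3y + 10(1−y); from β it is 9y + 9(1−y).
Setting these equal: −7y + 10 = 9, so y = 1/7.
Therefore Bob plays δ with probability 1 − 1/7 = 6/7.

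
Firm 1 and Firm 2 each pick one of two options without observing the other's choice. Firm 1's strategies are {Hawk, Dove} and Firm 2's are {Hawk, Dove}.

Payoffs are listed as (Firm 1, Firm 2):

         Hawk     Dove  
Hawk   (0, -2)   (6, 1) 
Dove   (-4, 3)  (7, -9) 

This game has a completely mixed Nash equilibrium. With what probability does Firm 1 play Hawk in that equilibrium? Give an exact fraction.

4/5

Let x be the probability that Firm 1 plays Hawk. In a completely mixed equilibrium, Firm 2 must be indifferent between Hawk and Dove.
Firm 2's expected payoff from Hawk is −2x + 3(1−x); from Dove it is x − 9(1−x).
Setting these equal: −5x + 3 = 10x − 9, so x = 4/5.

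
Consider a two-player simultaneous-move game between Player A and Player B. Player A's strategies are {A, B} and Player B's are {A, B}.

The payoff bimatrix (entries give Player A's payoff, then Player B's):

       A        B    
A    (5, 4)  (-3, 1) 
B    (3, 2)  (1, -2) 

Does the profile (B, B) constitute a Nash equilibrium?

At (B, B), Player A earns 1; switching to A would give -3, so Player A has no profitable deviation.
Player B earns -2; switching to A would give 2, so Player B would deviate.
Since at least one player can profitably deviate, this is not a Nash equilibrium.

No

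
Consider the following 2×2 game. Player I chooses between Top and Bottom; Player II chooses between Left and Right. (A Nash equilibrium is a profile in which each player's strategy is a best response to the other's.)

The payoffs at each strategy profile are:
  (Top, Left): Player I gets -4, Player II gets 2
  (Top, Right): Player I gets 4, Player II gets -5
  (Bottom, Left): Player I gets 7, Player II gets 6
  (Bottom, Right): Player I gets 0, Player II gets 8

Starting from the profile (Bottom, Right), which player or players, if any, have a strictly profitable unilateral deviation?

Player I at (Bottom, Right) earns 0; deviating to Top yields 4 — a strict improvement.
Player II earns 8; deviating to Left yields 6 — not better.
Only Player I has a strictly profitable deviation.

Player I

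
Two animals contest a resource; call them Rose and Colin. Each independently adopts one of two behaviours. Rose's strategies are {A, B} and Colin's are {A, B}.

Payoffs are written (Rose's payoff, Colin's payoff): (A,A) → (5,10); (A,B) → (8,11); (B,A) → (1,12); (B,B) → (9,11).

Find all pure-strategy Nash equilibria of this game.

none

(A, A): Colin prefers B (11 > 10) — not an equilibrium.
(A, B): Rose prefers B (9 > 8) — not an equilibrium.
(B, A): Rose prefers A (5 > 1) — not an equilibrium.
(B, B): Colin prefers A (12 > 11) — not an equilibrium.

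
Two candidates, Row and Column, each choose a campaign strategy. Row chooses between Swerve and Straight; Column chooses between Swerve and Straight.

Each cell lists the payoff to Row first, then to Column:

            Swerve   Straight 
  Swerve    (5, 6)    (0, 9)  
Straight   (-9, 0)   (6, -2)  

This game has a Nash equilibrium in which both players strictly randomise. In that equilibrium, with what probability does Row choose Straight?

3/5

Let r be the probability that Row plays Swerve. In a completely mixed equilibrium, Column must be indifferent between Swerve and Straight.
Column's expected payoff from Swerve is 6r; from Straight it is 9r − 2(1−r).
Setting these equal: 6r = 11r − 2, so r = 2/5.
Therefore Row plays Straight with probability 1 − 2/5 = 3/5.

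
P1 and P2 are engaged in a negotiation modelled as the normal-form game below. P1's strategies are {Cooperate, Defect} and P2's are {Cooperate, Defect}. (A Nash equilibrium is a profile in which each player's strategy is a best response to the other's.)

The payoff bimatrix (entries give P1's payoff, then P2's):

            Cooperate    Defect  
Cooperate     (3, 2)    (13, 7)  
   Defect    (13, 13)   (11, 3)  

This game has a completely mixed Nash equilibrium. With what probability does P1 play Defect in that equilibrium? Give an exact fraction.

1/3

Let p be the probability that P1 plays Cooperate. In a completely mixed equilibrium, P2 must be indifferent between Cooperate and Defect.
P2's expected payoff from Cooperate is 2p + 13(1−p); from Defect it is 7p + 3(1−p).
Setting these equal: −11p + 13 = 4p + 3, so p = 2/3.
Therefore P1 plays Defect with probability 1 − 2/3 = 1/3.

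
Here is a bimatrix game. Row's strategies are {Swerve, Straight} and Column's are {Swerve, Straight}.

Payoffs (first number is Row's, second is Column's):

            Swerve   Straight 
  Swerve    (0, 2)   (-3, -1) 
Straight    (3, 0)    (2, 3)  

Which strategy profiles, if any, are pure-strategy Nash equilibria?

(Straight, Straight)

(Swerve, Swerve): Row prefers Straight (3 > 0) — not an equilibrium.
(Swerve, Straight): Row prefers Straight (2 > -3); Column prefers Swerve (2 > -1) — not an equilibrium.
(Straight, Swerve): Column prefers Straight (3 > 0) — not an equilibrium.
(Straight, Straight): Row gets 2 ≥ -3 from Swerve, and Column gets 3 ≥ 0 from Swerve — Nash equilibrium.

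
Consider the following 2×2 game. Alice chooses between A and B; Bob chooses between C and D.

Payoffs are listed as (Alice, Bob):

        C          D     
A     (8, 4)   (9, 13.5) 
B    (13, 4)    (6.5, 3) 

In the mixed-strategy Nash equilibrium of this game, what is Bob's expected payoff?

First find p, the probability Alice plays A, from Bob's indifference between C and D: 4p + 4(1−p) = 13.5p + 3(1−p), giving p = 2/21.
Since Bob is indifferent in equilibrium, Bob's expected payoff equals the payoff from either column against (2/21, 19/21). Using C: 4(2/21) + 4(19/21) = 4.

4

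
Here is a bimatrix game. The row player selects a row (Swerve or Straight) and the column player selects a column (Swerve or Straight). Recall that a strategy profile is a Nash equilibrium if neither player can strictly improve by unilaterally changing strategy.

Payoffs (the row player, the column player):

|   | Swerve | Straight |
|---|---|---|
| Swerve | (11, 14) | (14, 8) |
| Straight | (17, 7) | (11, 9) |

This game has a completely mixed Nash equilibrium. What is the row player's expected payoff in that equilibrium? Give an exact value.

First find q, the probability the column player plays Swerve, from the row player's indifference between Swerve and Straight: 11q + 14(1−q) = 17q + 11(1−q), giving q = 1/3.
Since the row player is indifferent in equilibrium, the row player's expected payoff equals the payoff from either row against (1/3, 2/3). Using Swerve: 11(1/3) + 14(2/3) = 13.

13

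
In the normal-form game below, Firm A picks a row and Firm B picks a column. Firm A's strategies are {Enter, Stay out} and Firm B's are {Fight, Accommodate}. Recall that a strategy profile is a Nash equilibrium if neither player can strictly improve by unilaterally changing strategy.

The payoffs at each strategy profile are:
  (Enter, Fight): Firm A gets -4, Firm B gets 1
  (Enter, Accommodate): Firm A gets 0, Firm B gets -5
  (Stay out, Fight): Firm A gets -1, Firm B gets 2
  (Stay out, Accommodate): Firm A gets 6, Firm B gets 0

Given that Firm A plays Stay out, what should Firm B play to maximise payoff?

Against Stay out, Firm B earns 2 from Fight and 0 from Accommodate.
So Fight is the best response.

Fight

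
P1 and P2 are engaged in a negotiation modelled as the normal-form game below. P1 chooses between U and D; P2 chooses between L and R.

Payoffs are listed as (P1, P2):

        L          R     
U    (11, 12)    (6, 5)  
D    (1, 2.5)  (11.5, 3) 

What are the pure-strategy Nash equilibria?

(U, L): P1 gets 11 ≥ 1 from D, and P2 gets 12 ≥ 5 from R — Nash equilibrium.
(U, R): P1 prefers D (11.5 > 6); P2 prefers L (12 > 5) — not an equilibrium.
(D, L): P1 prefers U (11 > 1); P2 prefers R (3 > 2.5) — not an equilibrium.
(D, R): P1 gets 11.5 ≥ 6 from U, and P2 gets 3 ≥ 2.5 from L — Nash equilibrium.

(U, L) and (D, R)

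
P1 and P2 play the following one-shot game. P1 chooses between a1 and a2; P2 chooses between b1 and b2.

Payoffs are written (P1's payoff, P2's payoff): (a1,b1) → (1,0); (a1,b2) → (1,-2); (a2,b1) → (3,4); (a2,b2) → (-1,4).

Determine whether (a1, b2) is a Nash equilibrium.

No

At (a1, b2), P1 earns 1; switching to a2 would give -1, so P1 has no profitable deviation.
P2 earns -2; switching to b1 would give 0, so P2 would deviate.
Since at least one player can profitably deviate, this is not a Nash equilibrium.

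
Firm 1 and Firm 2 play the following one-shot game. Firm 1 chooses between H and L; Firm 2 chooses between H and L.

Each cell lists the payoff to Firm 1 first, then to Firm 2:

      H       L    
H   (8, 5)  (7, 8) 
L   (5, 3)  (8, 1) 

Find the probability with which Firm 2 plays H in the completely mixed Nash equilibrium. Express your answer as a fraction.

Let y be the probability that Firm 2 plays H. In a completely mixed equilibrium, Firm 1 must be indifferent between H and L.
Firm 1's expected payoff from H is 8y + 7(1−y); from L it is 5y + 8(1−y).
Setting these equal: y + 7 = −3y + 8, so y = 1/4.

1/4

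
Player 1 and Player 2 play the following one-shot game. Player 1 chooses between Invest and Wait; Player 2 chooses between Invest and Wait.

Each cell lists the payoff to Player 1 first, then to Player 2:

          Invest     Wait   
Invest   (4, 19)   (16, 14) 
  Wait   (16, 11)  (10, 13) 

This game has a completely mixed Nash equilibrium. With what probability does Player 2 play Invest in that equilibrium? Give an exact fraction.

1/3

Let c be the probability that Player 2 plays Invest. In a completely mixed equilibrium, Player 1 must be indifferent between Invest and Wait.
Player 1's expected payoff from Invest is 4c + 16(1−c); from Wait it is 16c + 10(1−c).
Setting these equal: −12c + 16 = 6c + 10, so c = 1/3.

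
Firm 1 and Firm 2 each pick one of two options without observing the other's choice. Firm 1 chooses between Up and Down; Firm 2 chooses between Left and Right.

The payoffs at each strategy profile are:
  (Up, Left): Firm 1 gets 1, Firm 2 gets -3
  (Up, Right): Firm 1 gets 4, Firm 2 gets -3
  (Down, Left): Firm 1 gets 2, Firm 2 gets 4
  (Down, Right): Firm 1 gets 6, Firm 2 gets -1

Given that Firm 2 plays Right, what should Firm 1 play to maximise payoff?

Against Right, Firm 1 earns 4 from Up and 6 from Down.
So Down is the best response.

Down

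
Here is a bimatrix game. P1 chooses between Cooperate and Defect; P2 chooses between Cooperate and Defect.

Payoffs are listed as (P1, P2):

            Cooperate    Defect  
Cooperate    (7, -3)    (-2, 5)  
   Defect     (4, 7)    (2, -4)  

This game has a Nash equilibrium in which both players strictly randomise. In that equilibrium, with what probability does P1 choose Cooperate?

11/19

Let x be the probability that P1 plays Cooperate. In a completely mixed equilibrium, P2 must be indifferent between Cooperate and Defect.
P2's expected payoff from Cooperate is −3x + 7(1−x); from Defect it is 5x − 4(1−x).
Setting these equal: −10x + 7 = 9x − 4, so x = 11/19.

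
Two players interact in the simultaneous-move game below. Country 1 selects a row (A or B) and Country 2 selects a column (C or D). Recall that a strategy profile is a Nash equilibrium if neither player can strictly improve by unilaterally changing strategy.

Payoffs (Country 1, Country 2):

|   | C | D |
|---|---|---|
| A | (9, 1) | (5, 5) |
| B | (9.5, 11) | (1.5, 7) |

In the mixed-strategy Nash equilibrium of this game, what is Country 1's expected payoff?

17/2

First find q, the probability Country 2 plays C, from Country 1's indifference between A and B: 9q + 5(1−q) = 9.5q + 1.5(1−q), giving q = 7/8.
Since Country 1 is indifferent in equilibrium, Country 1's expected payoff equals the payoff from either row against (7/8, 1/8). Using A: 9(7/8) + 5(1/8) = 17/2.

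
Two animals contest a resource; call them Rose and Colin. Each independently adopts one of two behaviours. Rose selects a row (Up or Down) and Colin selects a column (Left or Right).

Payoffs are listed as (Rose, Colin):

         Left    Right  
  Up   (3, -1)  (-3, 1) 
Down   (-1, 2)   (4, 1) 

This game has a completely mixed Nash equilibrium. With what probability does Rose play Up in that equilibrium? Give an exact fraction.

1/3

Let x be the probability that Rose plays Up. In a completely mixed equilibrium, Colin must be indifferent between Left and Right.
Colin's expected payoff from Left is −x + 2(1−x); from Right it is x + (1−x).
Setting these equal: −3x + 2 = 1, so x = 1/3.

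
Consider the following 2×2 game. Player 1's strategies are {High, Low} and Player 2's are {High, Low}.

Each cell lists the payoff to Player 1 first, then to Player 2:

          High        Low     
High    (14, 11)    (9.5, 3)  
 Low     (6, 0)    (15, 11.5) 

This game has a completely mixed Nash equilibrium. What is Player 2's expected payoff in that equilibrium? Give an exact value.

First find p, the probability Player 1 plays High, from Player 2's indifference between High and Low: 11p = 3p + 11.5(1−p), giving p = 23/39.
Since Player 2 is indifferent in equilibrium, Player 2's expected payoff equals the payoff from either column against (23/39, 16/39). Using High: 11(23/39) = 253/39.

253/39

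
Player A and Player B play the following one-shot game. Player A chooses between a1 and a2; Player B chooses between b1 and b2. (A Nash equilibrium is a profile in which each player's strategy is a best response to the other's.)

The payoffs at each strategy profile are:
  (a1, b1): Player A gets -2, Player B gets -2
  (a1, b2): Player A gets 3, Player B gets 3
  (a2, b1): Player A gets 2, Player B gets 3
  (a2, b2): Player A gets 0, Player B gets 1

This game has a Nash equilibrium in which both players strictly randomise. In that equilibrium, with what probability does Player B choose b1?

3/7

Let c be the probability that Player B plays b1. In a completely mixed equilibrium, Player A must be indifferent between a1 and a2.
Player A's expected payoff from a1 is −2c + 3(1−c); from a2 it is 2c.
Setting these equal: −5c + 3 = 2c, so c = 3/7.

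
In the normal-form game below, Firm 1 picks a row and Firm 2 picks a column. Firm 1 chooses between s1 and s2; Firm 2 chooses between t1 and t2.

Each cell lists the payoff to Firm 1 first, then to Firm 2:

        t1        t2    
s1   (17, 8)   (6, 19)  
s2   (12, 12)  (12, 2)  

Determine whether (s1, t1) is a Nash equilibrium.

No

At (s1, t1), Firm 1 earns 17; switching to s2 would give 12, so Firm 1 has no profitable deviation.
Firm 2 earns 8; switching to t2 would give 19, so Firm 2 would deviate.
Since at least one player can profitably deviate, this is not a Nash equilibrium.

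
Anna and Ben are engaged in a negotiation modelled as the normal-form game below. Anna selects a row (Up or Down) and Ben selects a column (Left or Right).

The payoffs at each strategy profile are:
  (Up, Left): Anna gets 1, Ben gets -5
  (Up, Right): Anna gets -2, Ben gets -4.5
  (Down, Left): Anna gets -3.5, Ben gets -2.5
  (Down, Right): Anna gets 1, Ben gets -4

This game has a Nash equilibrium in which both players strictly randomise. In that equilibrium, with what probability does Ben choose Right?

Let c be the probability that Ben plays Left. In a completely mixed equilibrium, Anna must be indifferent between Up and Down.
Anna's expected payoff from Up is c − 2(1−c); from Down it is −3.5c + (1−c).
Setting these equal: 3c − 2 = −4.5c + 1, so c = 2/5.
Therefore Ben plays Right with probability 1 − 2/5 = 3/5.

3/5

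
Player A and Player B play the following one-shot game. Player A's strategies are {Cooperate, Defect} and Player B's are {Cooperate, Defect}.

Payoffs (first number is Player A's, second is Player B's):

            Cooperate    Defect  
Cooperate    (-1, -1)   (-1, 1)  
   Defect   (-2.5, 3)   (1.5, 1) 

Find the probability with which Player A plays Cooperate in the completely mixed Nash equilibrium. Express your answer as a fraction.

1/2

Let x be the probability that Player A plays Cooperate. In a completely mixed equilibrium, Player B must be indifferent between Cooperate and Defect.
Player B's expected payoff from Cooperate is −x + 3(1−x); from Defect it is x + (1−x).
Setting these equal: −4x + 3 = 1, so x = 1/2.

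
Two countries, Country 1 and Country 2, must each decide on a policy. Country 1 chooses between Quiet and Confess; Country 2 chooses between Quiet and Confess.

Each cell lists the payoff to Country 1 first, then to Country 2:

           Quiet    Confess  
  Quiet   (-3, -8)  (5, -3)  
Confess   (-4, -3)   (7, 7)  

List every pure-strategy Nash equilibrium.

(Confess, Confess)

(Quiet, Quiet): Country 2 prefers Confess (-3 > -8) — not an equilibrium.
(Quiet, Confess): Country 1 prefers Confess (7 > 5) — not an equilibrium.
(Confess, Quiet): Country 1 prefers Quiet (-3 > -4); Country 2 prefers Confess (7 > -3) — not an equilibrium.
(Confess, Confess): Country 1 gets 7 ≥ 5 from Quiet, and Country 2 gets 7 ≥ -3 from Quiet — Nash equilibrium.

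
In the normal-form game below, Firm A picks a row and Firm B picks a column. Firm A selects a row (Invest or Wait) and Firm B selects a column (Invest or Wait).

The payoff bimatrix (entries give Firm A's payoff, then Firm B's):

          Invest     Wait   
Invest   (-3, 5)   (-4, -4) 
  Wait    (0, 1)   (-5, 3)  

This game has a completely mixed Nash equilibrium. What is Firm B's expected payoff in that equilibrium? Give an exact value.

First find x, the probability Firm A plays Invest, from Firm B's indifference between Invest and Wait: 5x + (1−x) = −4x + 3(1−x), giving x = 2/11.
Since Firm B is indifferent in equilibrium, Firm B's expected payoff equals the payoff from either column against (2/11, 9/11). Using Invest: 5(2/11) + (9/11) = 19/11.

19/11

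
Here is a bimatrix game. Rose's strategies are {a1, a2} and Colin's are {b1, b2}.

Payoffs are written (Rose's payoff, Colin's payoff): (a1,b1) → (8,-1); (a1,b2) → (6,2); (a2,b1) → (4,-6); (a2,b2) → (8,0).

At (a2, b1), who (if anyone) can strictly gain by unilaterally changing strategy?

Rose at (a2, b1) earns 4; deviating to a1 yields 8 — a strict improvement.
Colin earns -6; deviating to b2 yields 0 — a strict improvement.
Both Rose and Colin have strictly profitable deviations.

Both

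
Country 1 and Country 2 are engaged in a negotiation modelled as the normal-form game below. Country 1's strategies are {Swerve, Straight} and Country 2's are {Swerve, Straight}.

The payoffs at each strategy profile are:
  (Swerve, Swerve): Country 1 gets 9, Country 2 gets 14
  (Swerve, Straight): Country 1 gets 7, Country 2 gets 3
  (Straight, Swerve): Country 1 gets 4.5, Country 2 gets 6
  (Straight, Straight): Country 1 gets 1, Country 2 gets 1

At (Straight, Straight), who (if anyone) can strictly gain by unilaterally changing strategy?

Country 1 at (Straight, Straight) earns 1; deviating to Swerve yields 7 — a strict improvement.
Country 2 earns 1; deviating to Swerve yields 6 — a strict improvement.
Both Country 1 and Country 2 have strictly profitable deviations.

Both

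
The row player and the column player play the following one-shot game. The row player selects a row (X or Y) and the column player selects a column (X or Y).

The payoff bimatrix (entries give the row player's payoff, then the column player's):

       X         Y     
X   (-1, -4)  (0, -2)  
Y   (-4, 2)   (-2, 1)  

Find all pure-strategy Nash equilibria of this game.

(X, Y)

(X, X): the column player prefers Y (-2 > -4) — not an equilibrium.
(X, Y): the row player gets 0 ≥ -2 from Y, and the column player gets -2 ≥ -4 from X — Nash equilibrium.
(Y, X): the row player prefers X (-1 > -4) — not an equilibrium.
(Y, Y): the row player prefers X (0 > -2); the column player prefers X (2 > 1) — not an equilibrium.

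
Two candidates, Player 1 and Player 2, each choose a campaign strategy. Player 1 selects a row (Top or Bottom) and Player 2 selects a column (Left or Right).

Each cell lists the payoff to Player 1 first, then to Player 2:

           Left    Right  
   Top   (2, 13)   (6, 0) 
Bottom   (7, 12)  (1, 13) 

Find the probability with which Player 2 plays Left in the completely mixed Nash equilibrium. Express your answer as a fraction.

1/2

Let y be the probability that Player 2 plays Left. In a completely mixed equilibrium, Player 1 must be indifferent between Top and Bottom.
Player 1's expected payoff from Top is 2y + 6(1−y); from Bottom it is 7y + (1−y).
Setting these equal: −4y + 6 = 6y + 1, so y = 1/2.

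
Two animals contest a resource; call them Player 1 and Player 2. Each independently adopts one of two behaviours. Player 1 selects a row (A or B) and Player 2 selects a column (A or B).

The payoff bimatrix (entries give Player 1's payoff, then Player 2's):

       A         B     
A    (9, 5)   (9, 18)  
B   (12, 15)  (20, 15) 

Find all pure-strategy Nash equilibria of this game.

(B, A) and (B, B)

(A, A): Player 1 prefers B (12 > 9); Player 2 prefers B (18 > 5) — not an equilibrium.
(A, B): Player 1 prefers B (20 > 9) — not an equilibrium.
(B, A): Player 1 gets 12 ≥ 9 from A, and Player 2 gets 15 ≥ 15 from B — Nash equilibrium.
(B, B): Player 1 gets 20 ≥ 9 from A, and Player 2 gets 15 ≥ 15 from A — Nash equilibrium.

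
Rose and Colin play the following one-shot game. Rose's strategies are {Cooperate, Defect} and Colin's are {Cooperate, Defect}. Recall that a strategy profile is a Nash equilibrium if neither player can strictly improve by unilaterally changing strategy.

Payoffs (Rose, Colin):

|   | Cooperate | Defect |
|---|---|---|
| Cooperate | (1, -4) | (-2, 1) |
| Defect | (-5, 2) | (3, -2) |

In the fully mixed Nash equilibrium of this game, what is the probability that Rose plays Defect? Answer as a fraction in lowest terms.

5/9

Let r be the probability that Rose plays Cooperate. In a completely mixed equilibrium, Colin must be indifferent between Cooperate and Defect.
Colin's expected payoff from Cooperate is −4r + 2(1−r); from Defect it is r − 2(1−r).
Setting these equal: −6r + 2 = 3r − 2, so r = 4/9.
Therefore Rose plays Defect with probability 1 − 4/9 = 5/9.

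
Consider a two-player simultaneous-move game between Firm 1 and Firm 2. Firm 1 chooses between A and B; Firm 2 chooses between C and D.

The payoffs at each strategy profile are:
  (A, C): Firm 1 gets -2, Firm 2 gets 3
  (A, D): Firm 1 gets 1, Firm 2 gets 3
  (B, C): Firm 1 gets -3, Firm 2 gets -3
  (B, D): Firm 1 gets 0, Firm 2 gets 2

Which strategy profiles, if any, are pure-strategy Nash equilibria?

(A, C) and (A, D)

(A, C): Firm 1 gets -2 ≥ -3 from B, and Firm 2 gets 3 ≥ 3 from D — Nash equilibrium.
(A, D): Firm 1 gets 1 ≥ 0 from B, and Firm 2 gets 3 ≥ 3 from C — Nash equilibrium.
(B, C): Firm 1 prefers A (-2 > -3); Firm 2 prefers D (2 > -3) — not an equilibrium.
(B, D): Firm 1 prefers A (1 > 0) — not an equilibrium.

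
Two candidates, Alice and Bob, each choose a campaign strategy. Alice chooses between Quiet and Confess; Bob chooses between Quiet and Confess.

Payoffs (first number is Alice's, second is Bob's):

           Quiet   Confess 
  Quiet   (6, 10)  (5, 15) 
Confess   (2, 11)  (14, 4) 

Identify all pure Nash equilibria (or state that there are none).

(Quiet, Quiet): Bob prefers Confess (15 > 10) — not an equilibrium.
(Quiet, Confess): Alice prefers Confess (14 > 5) — not an equilibrium.
(Confess, Quiet): Alice prefers Quiet (6 > 2) — not an equilibrium.
(Confess, Confess): Bob prefers Quiet (11 > 4) — not an equilibrium.

none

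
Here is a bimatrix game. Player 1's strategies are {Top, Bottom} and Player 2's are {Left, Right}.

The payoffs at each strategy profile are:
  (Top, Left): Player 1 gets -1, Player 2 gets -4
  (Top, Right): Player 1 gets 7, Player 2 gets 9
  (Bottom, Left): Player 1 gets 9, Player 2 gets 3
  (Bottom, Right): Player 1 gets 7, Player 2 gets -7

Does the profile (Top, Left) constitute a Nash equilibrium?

No

At (Top, Left), Player 1 earns -1; switching to Bottom would give 9, so Player 1 would deviate.
Player 2 earns -4; switching to Right would give 9, so Player 2 would deviate.
Since at least one player can profitably deviate, this is not a Nash equilibrium.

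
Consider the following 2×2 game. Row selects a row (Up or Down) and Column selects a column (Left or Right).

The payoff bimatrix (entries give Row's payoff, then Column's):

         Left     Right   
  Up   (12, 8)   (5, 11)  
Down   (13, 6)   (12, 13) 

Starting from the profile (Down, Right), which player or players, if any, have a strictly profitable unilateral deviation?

Row at (Down, Right) earns 12; deviating to Up yields 5 — not better.
Column earns 13; deviating to Left yields 6 — not better.
Neither player can strictly improve; the profile is a Nash equilibrium.

Neither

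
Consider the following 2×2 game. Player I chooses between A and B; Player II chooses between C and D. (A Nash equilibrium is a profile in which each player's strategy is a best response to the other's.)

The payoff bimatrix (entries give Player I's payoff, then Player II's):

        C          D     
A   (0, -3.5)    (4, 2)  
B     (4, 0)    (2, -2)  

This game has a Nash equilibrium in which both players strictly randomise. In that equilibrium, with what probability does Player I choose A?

4/15

Let x be the probability that Player I plays A. In a completely mixed equilibrium, Player II must be indifferent between C and D.
Player II's expected payoff from C is −3.5x; from D it is 2x − 2(1−x).
Setting these equal: −3.5x = 4x − 2, so x = 4/15.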